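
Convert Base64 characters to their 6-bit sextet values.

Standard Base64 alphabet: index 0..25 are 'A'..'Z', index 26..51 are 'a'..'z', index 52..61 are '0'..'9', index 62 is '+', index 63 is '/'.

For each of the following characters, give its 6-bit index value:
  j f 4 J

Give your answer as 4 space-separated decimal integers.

'j': a..z range, 26 + ord('j') − ord('a') = 35
'f': a..z range, 26 + ord('f') − ord('a') = 31
'4': 0..9 range, 52 + ord('4') − ord('0') = 56
'J': A..Z range, ord('J') − ord('A') = 9

Answer: 35 31 56 9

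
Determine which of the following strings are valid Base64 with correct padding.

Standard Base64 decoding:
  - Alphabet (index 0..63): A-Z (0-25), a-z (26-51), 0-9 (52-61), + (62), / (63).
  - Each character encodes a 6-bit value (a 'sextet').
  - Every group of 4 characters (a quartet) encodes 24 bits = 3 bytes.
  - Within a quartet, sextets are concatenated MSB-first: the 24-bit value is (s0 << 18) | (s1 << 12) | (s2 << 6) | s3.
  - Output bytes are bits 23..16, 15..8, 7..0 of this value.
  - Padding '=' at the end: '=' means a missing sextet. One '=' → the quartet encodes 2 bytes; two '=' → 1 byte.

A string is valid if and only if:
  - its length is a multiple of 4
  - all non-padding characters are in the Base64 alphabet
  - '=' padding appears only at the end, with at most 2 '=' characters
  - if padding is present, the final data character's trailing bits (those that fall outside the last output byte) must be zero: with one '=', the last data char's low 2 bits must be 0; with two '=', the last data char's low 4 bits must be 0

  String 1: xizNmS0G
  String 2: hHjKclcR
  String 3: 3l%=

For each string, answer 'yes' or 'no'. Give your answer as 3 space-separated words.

Answer: yes yes no

Derivation:
String 1: 'xizNmS0G' → valid
String 2: 'hHjKclcR' → valid
String 3: '3l%=' → invalid (bad char(s): ['%'])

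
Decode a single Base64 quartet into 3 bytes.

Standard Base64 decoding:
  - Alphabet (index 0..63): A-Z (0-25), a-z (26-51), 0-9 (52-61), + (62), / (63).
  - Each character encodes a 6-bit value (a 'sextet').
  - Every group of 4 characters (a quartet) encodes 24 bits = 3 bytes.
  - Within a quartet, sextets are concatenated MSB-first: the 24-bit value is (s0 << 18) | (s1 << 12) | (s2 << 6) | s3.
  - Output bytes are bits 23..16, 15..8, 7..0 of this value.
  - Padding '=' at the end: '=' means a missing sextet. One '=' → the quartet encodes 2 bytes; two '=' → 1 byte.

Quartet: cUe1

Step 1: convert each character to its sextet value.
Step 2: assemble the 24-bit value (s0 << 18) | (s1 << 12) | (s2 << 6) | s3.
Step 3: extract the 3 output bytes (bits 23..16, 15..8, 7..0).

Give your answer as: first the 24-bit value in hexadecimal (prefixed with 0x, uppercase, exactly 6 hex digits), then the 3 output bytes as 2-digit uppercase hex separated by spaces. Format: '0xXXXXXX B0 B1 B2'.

Sextets: c=28, U=20, e=30, 1=53
24-bit: (28<<18) | (20<<12) | (30<<6) | 53
      = 0x700000 | 0x014000 | 0x000780 | 0x000035
      = 0x7147B5
Bytes: (v>>16)&0xFF=71, (v>>8)&0xFF=47, v&0xFF=B5

Answer: 0x7147B5 71 47 B5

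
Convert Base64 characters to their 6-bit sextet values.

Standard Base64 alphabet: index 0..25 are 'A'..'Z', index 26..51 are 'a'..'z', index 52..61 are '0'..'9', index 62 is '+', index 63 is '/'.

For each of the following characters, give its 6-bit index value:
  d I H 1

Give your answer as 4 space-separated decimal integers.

Answer: 29 8 7 53

Derivation:
'd': a..z range, 26 + ord('d') − ord('a') = 29
'I': A..Z range, ord('I') − ord('A') = 8
'H': A..Z range, ord('H') − ord('A') = 7
'1': 0..9 range, 52 + ord('1') − ord('0') = 53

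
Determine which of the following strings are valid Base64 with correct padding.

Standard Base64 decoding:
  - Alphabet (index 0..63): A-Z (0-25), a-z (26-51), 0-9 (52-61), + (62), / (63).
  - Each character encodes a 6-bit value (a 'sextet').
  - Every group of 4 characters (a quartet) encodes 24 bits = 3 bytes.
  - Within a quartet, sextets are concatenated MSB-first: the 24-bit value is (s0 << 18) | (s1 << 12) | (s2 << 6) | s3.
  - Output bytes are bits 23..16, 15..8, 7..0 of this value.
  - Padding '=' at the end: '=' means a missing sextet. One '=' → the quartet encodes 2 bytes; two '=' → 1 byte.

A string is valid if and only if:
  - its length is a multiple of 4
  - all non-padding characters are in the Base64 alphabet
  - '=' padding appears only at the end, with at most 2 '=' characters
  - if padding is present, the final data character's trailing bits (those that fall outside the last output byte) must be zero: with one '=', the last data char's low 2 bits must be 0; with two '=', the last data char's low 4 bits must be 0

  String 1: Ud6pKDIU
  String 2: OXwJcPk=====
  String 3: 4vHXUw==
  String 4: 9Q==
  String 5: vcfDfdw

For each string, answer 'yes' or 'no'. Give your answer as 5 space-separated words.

Answer: yes no yes yes no

Derivation:
String 1: 'Ud6pKDIU' → valid
String 2: 'OXwJcPk=====' → invalid (5 pad chars (max 2))
String 3: '4vHXUw==' → valid
String 4: '9Q==' → valid
String 5: 'vcfDfdw' → invalid (len=7 not mult of 4)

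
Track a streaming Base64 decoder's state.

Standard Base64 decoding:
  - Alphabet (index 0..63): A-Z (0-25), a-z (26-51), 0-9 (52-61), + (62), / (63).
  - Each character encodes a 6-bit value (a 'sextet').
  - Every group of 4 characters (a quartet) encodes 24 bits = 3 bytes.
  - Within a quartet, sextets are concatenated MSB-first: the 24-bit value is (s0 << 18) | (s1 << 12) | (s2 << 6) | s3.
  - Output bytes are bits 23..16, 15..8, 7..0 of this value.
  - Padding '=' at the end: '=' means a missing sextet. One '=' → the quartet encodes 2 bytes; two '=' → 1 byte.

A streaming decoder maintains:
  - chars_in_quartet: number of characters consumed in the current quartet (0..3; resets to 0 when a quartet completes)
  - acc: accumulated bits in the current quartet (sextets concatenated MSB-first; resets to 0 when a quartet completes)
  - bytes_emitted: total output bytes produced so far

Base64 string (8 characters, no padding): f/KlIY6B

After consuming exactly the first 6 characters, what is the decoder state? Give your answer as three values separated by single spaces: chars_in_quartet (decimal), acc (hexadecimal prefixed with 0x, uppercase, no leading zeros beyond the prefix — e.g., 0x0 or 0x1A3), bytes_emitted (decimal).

Answer: 2 0x218 3

Derivation:
After char 0 ('f'=31): chars_in_quartet=1 acc=0x1F bytes_emitted=0
After char 1 ('/'=63): chars_in_quartet=2 acc=0x7FF bytes_emitted=0
After char 2 ('K'=10): chars_in_quartet=3 acc=0x1FFCA bytes_emitted=0
After char 3 ('l'=37): chars_in_quartet=4 acc=0x7FF2A5 -> emit 7F F2 A5, reset; bytes_emitted=3
After char 4 ('I'=8): chars_in_quartet=1 acc=0x8 bytes_emitted=3
After char 5 ('Y'=24): chars_in_quartet=2 acc=0x218 bytes_emitted=3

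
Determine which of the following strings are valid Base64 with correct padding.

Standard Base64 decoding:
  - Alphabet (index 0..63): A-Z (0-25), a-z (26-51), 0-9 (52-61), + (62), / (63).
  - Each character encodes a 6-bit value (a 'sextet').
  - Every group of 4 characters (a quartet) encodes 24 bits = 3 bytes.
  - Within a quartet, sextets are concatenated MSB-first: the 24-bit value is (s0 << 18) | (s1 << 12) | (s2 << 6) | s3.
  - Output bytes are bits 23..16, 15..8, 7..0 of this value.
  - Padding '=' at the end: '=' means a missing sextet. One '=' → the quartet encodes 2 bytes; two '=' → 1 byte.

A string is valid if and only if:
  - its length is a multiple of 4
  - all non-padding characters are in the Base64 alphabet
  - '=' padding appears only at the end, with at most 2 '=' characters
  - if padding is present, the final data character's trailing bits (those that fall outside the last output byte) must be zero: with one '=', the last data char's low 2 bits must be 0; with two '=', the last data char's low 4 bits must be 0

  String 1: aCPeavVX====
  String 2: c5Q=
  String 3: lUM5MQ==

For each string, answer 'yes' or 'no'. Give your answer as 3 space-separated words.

Answer: no yes yes

Derivation:
String 1: 'aCPeavVX====' → invalid (4 pad chars (max 2))
String 2: 'c5Q=' → valid
String 3: 'lUM5MQ==' → valid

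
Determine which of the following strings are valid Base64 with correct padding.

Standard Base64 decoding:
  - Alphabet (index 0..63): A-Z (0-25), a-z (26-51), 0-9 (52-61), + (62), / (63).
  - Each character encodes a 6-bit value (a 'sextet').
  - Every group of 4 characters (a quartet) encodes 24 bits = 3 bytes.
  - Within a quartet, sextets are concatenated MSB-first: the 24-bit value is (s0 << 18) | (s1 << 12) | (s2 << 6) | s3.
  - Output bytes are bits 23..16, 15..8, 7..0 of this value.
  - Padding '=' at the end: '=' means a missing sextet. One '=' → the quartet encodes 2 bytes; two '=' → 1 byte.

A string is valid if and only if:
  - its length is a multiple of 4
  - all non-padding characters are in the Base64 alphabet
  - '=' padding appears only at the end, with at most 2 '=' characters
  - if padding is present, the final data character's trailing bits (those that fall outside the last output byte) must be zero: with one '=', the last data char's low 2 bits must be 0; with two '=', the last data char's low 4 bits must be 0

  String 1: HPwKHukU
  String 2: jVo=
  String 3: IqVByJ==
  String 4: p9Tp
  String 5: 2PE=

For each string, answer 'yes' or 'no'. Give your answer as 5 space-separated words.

Answer: yes yes no yes yes

Derivation:
String 1: 'HPwKHukU' → valid
String 2: 'jVo=' → valid
String 3: 'IqVByJ==' → invalid (bad trailing bits)
String 4: 'p9Tp' → valid
String 5: '2PE=' → valid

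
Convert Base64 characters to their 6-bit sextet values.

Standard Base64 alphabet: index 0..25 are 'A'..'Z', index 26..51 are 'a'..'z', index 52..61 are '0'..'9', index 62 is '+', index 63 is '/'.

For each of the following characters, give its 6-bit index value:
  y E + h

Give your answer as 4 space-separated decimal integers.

Answer: 50 4 62 33

Derivation:
'y': a..z range, 26 + ord('y') − ord('a') = 50
'E': A..Z range, ord('E') − ord('A') = 4
'+': index 62
'h': a..z range, 26 + ord('h') − ord('a') = 33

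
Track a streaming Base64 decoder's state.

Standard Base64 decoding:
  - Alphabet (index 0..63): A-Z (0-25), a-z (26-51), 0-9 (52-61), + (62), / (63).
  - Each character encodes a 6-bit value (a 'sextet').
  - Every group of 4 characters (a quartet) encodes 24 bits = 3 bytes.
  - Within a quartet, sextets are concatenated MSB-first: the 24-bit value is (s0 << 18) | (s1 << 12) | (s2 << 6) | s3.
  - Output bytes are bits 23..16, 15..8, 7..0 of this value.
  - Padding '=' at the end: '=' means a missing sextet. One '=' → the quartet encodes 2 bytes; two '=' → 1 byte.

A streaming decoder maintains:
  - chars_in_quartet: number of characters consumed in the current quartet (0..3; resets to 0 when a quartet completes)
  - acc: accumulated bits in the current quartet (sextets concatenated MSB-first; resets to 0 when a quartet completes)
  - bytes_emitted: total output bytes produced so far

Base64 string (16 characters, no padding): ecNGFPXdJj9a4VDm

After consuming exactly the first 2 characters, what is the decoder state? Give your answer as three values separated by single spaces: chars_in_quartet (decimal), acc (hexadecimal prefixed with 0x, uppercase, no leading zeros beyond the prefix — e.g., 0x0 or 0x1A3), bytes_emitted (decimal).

After char 0 ('e'=30): chars_in_quartet=1 acc=0x1E bytes_emitted=0
After char 1 ('c'=28): chars_in_quartet=2 acc=0x79C bytes_emitted=0

Answer: 2 0x79C 0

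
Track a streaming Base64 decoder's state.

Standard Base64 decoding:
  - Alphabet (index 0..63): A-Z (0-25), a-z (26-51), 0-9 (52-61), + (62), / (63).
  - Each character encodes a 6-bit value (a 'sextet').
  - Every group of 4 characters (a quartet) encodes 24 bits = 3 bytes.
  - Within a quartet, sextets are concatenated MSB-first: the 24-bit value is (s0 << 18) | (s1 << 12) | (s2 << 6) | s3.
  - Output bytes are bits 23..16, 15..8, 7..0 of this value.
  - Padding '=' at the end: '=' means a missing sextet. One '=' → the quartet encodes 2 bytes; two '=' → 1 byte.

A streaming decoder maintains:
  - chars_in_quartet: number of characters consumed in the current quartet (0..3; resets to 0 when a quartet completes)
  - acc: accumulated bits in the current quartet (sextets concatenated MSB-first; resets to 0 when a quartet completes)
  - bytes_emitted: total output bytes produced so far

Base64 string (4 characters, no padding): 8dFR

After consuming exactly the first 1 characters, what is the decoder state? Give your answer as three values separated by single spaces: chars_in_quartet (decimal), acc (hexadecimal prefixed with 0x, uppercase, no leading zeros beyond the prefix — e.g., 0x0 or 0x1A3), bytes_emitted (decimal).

Answer: 1 0x3C 0

Derivation:
After char 0 ('8'=60): chars_in_quartet=1 acc=0x3C bytes_emitted=0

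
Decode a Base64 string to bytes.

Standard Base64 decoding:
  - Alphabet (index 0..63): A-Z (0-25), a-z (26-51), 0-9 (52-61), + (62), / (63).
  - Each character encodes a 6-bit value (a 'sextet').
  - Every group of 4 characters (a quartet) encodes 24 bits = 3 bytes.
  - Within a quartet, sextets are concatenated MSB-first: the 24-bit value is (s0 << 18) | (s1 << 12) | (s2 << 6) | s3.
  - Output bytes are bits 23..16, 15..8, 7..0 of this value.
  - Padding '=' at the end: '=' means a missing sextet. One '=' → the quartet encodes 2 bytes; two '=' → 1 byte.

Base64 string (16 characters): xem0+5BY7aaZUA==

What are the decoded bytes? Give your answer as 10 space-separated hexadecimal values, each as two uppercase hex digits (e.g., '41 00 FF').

Answer: C5 E9 B4 FB 90 58 ED A6 99 50

Derivation:
After char 0 ('x'=49): chars_in_quartet=1 acc=0x31 bytes_emitted=0
After char 1 ('e'=30): chars_in_quartet=2 acc=0xC5E bytes_emitted=0
After char 2 ('m'=38): chars_in_quartet=3 acc=0x317A6 bytes_emitted=0
After char 3 ('0'=52): chars_in_quartet=4 acc=0xC5E9B4 -> emit C5 E9 B4, reset; bytes_emitted=3
After char 4 ('+'=62): chars_in_quartet=1 acc=0x3E bytes_emitted=3
After char 5 ('5'=57): chars_in_quartet=2 acc=0xFB9 bytes_emitted=3
After char 6 ('B'=1): chars_in_quartet=3 acc=0x3EE41 bytes_emitted=3
After char 7 ('Y'=24): chars_in_quartet=4 acc=0xFB9058 -> emit FB 90 58, reset; bytes_emitted=6
After char 8 ('7'=59): chars_in_quartet=1 acc=0x3B bytes_emitted=6
After char 9 ('a'=26): chars_in_quartet=2 acc=0xEDA bytes_emitted=6
After char 10 ('a'=26): chars_in_quartet=3 acc=0x3B69A bytes_emitted=6
After char 11 ('Z'=25): chars_in_quartet=4 acc=0xEDA699 -> emit ED A6 99, reset; bytes_emitted=9
After char 12 ('U'=20): chars_in_quartet=1 acc=0x14 bytes_emitted=9
After char 13 ('A'=0): chars_in_quartet=2 acc=0x500 bytes_emitted=9
Padding '==': partial quartet acc=0x500 -> emit 50; bytes_emitted=10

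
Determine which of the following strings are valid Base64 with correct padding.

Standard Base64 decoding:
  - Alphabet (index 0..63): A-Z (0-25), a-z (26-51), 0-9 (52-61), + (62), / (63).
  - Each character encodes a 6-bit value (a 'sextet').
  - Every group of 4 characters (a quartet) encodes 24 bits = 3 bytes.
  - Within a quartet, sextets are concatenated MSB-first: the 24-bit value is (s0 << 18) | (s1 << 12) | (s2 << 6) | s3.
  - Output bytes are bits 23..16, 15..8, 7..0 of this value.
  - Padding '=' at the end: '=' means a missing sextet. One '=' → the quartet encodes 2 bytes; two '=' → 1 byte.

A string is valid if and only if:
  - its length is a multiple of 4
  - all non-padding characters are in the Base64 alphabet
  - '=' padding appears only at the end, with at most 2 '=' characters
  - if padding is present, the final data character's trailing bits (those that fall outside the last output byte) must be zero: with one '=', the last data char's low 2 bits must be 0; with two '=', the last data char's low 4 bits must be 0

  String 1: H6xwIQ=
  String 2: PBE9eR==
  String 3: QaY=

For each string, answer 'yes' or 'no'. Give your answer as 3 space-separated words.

String 1: 'H6xwIQ=' → invalid (len=7 not mult of 4)
String 2: 'PBE9eR==' → invalid (bad trailing bits)
String 3: 'QaY=' → valid

Answer: no no yes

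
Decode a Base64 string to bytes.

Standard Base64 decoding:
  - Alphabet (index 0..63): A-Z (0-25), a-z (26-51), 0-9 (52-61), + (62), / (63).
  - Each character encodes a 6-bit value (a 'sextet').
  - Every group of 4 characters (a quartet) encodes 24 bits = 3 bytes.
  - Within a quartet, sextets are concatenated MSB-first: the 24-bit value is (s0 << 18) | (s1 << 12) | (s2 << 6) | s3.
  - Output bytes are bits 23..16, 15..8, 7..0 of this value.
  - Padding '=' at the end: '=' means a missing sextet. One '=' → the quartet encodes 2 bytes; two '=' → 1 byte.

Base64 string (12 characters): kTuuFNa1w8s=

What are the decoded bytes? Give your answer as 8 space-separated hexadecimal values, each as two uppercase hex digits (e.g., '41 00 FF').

Answer: 91 3B AE 14 D6 B5 C3 CB

Derivation:
After char 0 ('k'=36): chars_in_quartet=1 acc=0x24 bytes_emitted=0
After char 1 ('T'=19): chars_in_quartet=2 acc=0x913 bytes_emitted=0
After char 2 ('u'=46): chars_in_quartet=3 acc=0x244EE bytes_emitted=0
After char 3 ('u'=46): chars_in_quartet=4 acc=0x913BAE -> emit 91 3B AE, reset; bytes_emitted=3
After char 4 ('F'=5): chars_in_quartet=1 acc=0x5 bytes_emitted=3
After char 5 ('N'=13): chars_in_quartet=2 acc=0x14D bytes_emitted=3
After char 6 ('a'=26): chars_in_quartet=3 acc=0x535A bytes_emitted=3
After char 7 ('1'=53): chars_in_quartet=4 acc=0x14D6B5 -> emit 14 D6 B5, reset; bytes_emitted=6
After char 8 ('w'=48): chars_in_quartet=1 acc=0x30 bytes_emitted=6
After char 9 ('8'=60): chars_in_quartet=2 acc=0xC3C bytes_emitted=6
After char 10 ('s'=44): chars_in_quartet=3 acc=0x30F2C bytes_emitted=6
Padding '=': partial quartet acc=0x30F2C -> emit C3 CB; bytes_emitted=8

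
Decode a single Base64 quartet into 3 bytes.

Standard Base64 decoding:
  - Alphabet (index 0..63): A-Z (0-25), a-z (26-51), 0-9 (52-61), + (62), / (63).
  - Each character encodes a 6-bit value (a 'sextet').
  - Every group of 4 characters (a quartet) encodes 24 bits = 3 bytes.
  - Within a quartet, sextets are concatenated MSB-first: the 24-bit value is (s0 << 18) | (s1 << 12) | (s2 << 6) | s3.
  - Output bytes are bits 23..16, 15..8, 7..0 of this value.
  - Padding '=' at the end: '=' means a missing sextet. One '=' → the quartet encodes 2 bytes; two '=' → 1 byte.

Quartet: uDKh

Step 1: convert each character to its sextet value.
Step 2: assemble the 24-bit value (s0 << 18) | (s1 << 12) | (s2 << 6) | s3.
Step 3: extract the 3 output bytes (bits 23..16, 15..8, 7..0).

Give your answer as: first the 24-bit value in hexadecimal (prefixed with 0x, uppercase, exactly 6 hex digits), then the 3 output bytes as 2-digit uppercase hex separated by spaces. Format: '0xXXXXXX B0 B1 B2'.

Sextets: u=46, D=3, K=10, h=33
24-bit: (46<<18) | (3<<12) | (10<<6) | 33
      = 0xB80000 | 0x003000 | 0x000280 | 0x000021
      = 0xB832A1
Bytes: (v>>16)&0xFF=B8, (v>>8)&0xFF=32, v&0xFF=A1

Answer: 0xB832A1 B8 32 A1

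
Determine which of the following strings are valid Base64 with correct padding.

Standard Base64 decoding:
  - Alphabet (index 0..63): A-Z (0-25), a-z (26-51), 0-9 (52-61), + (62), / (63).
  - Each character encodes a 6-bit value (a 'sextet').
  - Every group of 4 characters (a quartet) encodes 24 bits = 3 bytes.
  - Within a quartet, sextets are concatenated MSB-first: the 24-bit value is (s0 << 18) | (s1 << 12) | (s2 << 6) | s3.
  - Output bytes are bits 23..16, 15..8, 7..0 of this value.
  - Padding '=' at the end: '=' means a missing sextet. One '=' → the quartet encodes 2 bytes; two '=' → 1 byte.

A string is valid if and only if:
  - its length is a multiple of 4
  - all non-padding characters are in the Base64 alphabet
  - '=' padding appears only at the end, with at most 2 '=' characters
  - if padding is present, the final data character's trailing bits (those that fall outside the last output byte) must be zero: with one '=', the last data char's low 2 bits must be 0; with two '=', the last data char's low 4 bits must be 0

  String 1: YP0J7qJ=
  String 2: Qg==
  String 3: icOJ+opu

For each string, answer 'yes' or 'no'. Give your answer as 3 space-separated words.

String 1: 'YP0J7qJ=' → invalid (bad trailing bits)
String 2: 'Qg==' → valid
String 3: 'icOJ+opu' → valid

Answer: no yes yes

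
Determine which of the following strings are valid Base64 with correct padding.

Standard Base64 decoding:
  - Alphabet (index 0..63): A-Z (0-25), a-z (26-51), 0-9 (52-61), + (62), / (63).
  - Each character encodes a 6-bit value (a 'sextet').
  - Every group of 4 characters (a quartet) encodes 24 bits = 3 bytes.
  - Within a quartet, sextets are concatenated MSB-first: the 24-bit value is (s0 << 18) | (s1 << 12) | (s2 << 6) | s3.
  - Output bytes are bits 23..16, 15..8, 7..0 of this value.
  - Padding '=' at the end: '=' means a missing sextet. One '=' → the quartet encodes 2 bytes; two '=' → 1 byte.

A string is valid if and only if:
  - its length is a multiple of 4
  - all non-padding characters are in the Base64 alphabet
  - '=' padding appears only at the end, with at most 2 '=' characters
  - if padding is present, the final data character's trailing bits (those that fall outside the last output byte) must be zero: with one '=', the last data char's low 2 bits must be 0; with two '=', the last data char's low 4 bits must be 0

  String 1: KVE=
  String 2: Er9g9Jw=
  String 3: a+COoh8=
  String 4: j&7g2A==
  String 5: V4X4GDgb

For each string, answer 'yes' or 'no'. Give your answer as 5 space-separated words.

Answer: yes yes yes no yes

Derivation:
String 1: 'KVE=' → valid
String 2: 'Er9g9Jw=' → valid
String 3: 'a+COoh8=' → valid
String 4: 'j&7g2A==' → invalid (bad char(s): ['&'])
String 5: 'V4X4GDgb' → valid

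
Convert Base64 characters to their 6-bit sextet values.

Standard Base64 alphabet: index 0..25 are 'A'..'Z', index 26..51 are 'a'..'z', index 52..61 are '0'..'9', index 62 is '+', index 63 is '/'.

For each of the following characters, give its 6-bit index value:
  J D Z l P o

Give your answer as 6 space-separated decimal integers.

'J': A..Z range, ord('J') − ord('A') = 9
'D': A..Z range, ord('D') − ord('A') = 3
'Z': A..Z range, ord('Z') − ord('A') = 25
'l': a..z range, 26 + ord('l') − ord('a') = 37
'P': A..Z range, ord('P') − ord('A') = 15
'o': a..z range, 26 + ord('o') − ord('a') = 40

Answer: 9 3 25 37 15 40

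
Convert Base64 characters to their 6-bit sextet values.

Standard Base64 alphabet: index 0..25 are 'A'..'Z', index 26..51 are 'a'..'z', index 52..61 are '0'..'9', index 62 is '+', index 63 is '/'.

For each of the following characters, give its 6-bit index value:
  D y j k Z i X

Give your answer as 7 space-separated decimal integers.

Answer: 3 50 35 36 25 34 23

Derivation:
'D': A..Z range, ord('D') − ord('A') = 3
'y': a..z range, 26 + ord('y') − ord('a') = 50
'j': a..z range, 26 + ord('j') − ord('a') = 35
'k': a..z range, 26 + ord('k') − ord('a') = 36
'Z': A..Z range, ord('Z') − ord('A') = 25
'i': a..z range, 26 + ord('i') − ord('a') = 34
'X': A..Z range, ord('X') − ord('A') = 23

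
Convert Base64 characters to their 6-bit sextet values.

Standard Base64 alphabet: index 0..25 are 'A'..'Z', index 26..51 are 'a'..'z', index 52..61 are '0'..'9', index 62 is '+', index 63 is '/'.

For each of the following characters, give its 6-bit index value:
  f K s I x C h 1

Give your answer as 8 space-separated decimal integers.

Answer: 31 10 44 8 49 2 33 53

Derivation:
'f': a..z range, 26 + ord('f') − ord('a') = 31
'K': A..Z range, ord('K') − ord('A') = 10
's': a..z range, 26 + ord('s') − ord('a') = 44
'I': A..Z range, ord('I') − ord('A') = 8
'x': a..z range, 26 + ord('x') − ord('a') = 49
'C': A..Z range, ord('C') − ord('A') = 2
'h': a..z range, 26 + ord('h') − ord('a') = 33
'1': 0..9 range, 52 + ord('1') − ord('0') = 53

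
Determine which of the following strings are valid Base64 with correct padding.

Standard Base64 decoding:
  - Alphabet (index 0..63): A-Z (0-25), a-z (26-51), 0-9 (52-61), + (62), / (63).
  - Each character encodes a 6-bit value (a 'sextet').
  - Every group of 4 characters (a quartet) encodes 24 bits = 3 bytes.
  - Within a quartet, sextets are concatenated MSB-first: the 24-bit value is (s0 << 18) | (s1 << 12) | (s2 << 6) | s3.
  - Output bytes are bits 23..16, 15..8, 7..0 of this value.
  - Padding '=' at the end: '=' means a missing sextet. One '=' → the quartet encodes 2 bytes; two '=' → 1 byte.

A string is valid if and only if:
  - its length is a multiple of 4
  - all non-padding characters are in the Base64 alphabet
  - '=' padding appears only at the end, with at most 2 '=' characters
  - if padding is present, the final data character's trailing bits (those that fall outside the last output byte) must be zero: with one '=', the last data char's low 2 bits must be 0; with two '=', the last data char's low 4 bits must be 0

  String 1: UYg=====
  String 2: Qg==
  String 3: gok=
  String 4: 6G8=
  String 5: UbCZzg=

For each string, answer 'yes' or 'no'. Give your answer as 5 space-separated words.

Answer: no yes yes yes no

Derivation:
String 1: 'UYg=====' → invalid (5 pad chars (max 2))
String 2: 'Qg==' → valid
String 3: 'gok=' → valid
String 4: '6G8=' → valid
String 5: 'UbCZzg=' → invalid (len=7 not mult of 4)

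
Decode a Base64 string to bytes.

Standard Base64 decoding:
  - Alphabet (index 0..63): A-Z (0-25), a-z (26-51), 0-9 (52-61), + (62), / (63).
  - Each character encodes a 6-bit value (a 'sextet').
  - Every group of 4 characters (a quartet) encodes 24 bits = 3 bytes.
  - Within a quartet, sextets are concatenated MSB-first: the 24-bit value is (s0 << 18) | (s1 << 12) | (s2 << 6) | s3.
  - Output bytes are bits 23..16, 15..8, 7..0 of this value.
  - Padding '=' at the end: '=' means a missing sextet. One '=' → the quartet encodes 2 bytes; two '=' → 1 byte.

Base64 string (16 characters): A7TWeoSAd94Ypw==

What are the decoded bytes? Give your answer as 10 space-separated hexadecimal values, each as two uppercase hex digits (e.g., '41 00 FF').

Answer: 03 B4 D6 7A 84 80 77 DE 18 A7

Derivation:
After char 0 ('A'=0): chars_in_quartet=1 acc=0x0 bytes_emitted=0
After char 1 ('7'=59): chars_in_quartet=2 acc=0x3B bytes_emitted=0
After char 2 ('T'=19): chars_in_quartet=3 acc=0xED3 bytes_emitted=0
After char 3 ('W'=22): chars_in_quartet=4 acc=0x3B4D6 -> emit 03 B4 D6, reset; bytes_emitted=3
After char 4 ('e'=30): chars_in_quartet=1 acc=0x1E bytes_emitted=3
After char 5 ('o'=40): chars_in_quartet=2 acc=0x7A8 bytes_emitted=3
After char 6 ('S'=18): chars_in_quartet=3 acc=0x1EA12 bytes_emitted=3
After char 7 ('A'=0): chars_in_quartet=4 acc=0x7A8480 -> emit 7A 84 80, reset; bytes_emitted=6
After char 8 ('d'=29): chars_in_quartet=1 acc=0x1D bytes_emitted=6
After char 9 ('9'=61): chars_in_quartet=2 acc=0x77D bytes_emitted=6
After char 10 ('4'=56): chars_in_quartet=3 acc=0x1DF78 bytes_emitted=6
After char 11 ('Y'=24): chars_in_quartet=4 acc=0x77DE18 -> emit 77 DE 18, reset; bytes_emitted=9
After char 12 ('p'=41): chars_in_quartet=1 acc=0x29 bytes_emitted=9
After char 13 ('w'=48): chars_in_quartet=2 acc=0xA70 bytes_emitted=9
Padding '==': partial quartet acc=0xA70 -> emit A7; bytes_emitted=10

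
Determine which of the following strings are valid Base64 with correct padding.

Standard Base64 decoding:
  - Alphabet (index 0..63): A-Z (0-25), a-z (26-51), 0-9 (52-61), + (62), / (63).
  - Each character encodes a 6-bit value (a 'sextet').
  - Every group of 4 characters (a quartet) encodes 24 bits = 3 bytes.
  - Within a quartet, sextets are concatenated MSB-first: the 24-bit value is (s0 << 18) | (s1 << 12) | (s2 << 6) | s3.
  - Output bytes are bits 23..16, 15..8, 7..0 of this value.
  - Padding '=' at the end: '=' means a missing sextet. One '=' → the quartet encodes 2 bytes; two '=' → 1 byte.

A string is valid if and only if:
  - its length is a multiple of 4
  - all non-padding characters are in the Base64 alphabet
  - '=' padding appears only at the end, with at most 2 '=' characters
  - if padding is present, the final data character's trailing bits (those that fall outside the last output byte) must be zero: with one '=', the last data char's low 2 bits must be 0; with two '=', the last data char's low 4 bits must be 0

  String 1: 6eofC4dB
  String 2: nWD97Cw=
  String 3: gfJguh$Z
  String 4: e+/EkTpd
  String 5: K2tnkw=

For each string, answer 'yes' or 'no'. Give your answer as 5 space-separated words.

Answer: yes yes no yes no

Derivation:
String 1: '6eofC4dB' → valid
String 2: 'nWD97Cw=' → valid
String 3: 'gfJguh$Z' → invalid (bad char(s): ['$'])
String 4: 'e+/EkTpd' → valid
String 5: 'K2tnkw=' → invalid (len=7 not mult of 4)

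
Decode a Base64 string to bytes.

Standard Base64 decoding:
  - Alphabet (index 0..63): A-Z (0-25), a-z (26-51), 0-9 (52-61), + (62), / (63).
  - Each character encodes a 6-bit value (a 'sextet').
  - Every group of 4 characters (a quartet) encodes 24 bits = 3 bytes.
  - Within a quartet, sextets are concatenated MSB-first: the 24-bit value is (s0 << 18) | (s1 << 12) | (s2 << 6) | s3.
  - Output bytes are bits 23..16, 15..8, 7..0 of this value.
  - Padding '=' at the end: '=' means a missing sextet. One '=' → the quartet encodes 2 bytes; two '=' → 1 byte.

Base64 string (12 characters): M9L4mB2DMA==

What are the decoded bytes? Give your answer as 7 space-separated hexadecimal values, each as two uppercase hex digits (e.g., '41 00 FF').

Answer: 33 D2 F8 98 1D 83 30

Derivation:
After char 0 ('M'=12): chars_in_quartet=1 acc=0xC bytes_emitted=0
After char 1 ('9'=61): chars_in_quartet=2 acc=0x33D bytes_emitted=0
After char 2 ('L'=11): chars_in_quartet=3 acc=0xCF4B bytes_emitted=0
After char 3 ('4'=56): chars_in_quartet=4 acc=0x33D2F8 -> emit 33 D2 F8, reset; bytes_emitted=3
After char 4 ('m'=38): chars_in_quartet=1 acc=0x26 bytes_emitted=3
After char 5 ('B'=1): chars_in_quartet=2 acc=0x981 bytes_emitted=3
After char 6 ('2'=54): chars_in_quartet=3 acc=0x26076 bytes_emitted=3
After char 7 ('D'=3): chars_in_quartet=4 acc=0x981D83 -> emit 98 1D 83, reset; bytes_emitted=6
After char 8 ('M'=12): chars_in_quartet=1 acc=0xC bytes_emitted=6
After char 9 ('A'=0): chars_in_quartet=2 acc=0x300 bytes_emitted=6
Padding '==': partial quartet acc=0x300 -> emit 30; bytes_emitted=7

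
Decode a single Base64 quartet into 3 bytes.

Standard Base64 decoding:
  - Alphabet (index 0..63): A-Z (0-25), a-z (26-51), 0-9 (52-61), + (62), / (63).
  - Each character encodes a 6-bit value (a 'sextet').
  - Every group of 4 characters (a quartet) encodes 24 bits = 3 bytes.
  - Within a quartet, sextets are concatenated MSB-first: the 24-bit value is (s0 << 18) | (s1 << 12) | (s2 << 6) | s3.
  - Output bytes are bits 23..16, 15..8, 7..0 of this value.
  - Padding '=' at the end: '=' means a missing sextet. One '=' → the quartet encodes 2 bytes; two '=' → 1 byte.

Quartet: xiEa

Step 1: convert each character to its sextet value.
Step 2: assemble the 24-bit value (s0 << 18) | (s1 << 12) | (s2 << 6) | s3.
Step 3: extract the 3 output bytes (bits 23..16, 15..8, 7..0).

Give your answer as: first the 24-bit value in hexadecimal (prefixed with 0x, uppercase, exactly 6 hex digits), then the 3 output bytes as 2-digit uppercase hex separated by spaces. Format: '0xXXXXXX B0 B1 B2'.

Answer: 0xC6211A C6 21 1A

Derivation:
Sextets: x=49, i=34, E=4, a=26
24-bit: (49<<18) | (34<<12) | (4<<6) | 26
      = 0xC40000 | 0x022000 | 0x000100 | 0x00001A
      = 0xC6211A
Bytes: (v>>16)&0xFF=C6, (v>>8)&0xFF=21, v&0xFF=1A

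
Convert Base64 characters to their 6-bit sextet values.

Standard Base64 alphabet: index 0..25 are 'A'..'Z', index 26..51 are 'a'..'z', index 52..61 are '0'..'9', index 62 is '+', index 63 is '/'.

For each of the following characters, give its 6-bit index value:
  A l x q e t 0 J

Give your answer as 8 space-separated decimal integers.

Answer: 0 37 49 42 30 45 52 9

Derivation:
'A': A..Z range, ord('A') − ord('A') = 0
'l': a..z range, 26 + ord('l') − ord('a') = 37
'x': a..z range, 26 + ord('x') − ord('a') = 49
'q': a..z range, 26 + ord('q') − ord('a') = 42
'e': a..z range, 26 + ord('e') − ord('a') = 30
't': a..z range, 26 + ord('t') − ord('a') = 45
'0': 0..9 range, 52 + ord('0') − ord('0') = 52
'J': A..Z range, ord('J') − ord('A') = 9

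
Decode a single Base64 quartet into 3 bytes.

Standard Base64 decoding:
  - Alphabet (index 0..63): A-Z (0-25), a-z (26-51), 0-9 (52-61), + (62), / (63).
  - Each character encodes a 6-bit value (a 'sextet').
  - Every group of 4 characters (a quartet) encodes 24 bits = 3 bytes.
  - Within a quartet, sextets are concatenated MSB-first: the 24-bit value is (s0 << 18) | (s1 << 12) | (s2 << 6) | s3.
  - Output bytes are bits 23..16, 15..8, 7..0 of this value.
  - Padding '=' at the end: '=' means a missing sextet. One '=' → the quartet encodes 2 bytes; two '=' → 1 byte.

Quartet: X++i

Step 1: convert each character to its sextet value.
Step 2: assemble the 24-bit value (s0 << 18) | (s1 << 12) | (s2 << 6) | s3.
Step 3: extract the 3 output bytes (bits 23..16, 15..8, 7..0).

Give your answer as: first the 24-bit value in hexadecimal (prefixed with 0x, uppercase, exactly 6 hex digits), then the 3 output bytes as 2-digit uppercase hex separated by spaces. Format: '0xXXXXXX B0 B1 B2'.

Answer: 0x5FEFA2 5F EF A2

Derivation:
Sextets: X=23, +=62, +=62, i=34
24-bit: (23<<18) | (62<<12) | (62<<6) | 34
      = 0x5C0000 | 0x03E000 | 0x000F80 | 0x000022
      = 0x5FEFA2
Bytes: (v>>16)&0xFF=5F, (v>>8)&0xFF=EF, v&0xFF=A2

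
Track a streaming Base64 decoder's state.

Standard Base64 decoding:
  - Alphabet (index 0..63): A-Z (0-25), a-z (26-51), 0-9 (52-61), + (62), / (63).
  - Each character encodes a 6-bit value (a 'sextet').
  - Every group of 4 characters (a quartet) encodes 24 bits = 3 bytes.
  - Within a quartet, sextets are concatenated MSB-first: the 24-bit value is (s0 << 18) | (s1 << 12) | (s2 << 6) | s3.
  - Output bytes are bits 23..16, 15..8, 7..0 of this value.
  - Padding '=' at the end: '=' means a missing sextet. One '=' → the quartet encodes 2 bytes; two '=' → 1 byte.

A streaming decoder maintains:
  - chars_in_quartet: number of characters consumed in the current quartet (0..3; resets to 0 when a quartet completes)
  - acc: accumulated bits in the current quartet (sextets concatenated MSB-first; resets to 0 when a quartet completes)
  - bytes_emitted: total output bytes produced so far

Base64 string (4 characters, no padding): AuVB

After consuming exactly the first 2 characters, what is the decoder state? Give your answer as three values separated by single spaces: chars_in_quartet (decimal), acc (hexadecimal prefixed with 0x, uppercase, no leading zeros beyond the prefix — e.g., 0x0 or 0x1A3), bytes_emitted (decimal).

After char 0 ('A'=0): chars_in_quartet=1 acc=0x0 bytes_emitted=0
After char 1 ('u'=46): chars_in_quartet=2 acc=0x2E bytes_emitted=0

Answer: 2 0x2E 0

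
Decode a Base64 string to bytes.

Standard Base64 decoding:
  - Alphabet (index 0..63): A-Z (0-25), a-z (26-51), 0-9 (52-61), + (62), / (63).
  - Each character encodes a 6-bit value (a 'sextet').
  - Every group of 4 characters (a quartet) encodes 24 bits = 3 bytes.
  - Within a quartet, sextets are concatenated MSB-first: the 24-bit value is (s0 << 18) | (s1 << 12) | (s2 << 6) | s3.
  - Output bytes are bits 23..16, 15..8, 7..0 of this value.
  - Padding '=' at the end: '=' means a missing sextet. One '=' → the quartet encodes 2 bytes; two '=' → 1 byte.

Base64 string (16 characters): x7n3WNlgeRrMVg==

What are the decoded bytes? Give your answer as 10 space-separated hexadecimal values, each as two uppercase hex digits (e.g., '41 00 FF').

After char 0 ('x'=49): chars_in_quartet=1 acc=0x31 bytes_emitted=0
After char 1 ('7'=59): chars_in_quartet=2 acc=0xC7B bytes_emitted=0
After char 2 ('n'=39): chars_in_quartet=3 acc=0x31EE7 bytes_emitted=0
After char 3 ('3'=55): chars_in_quartet=4 acc=0xC7B9F7 -> emit C7 B9 F7, reset; bytes_emitted=3
After char 4 ('W'=22): chars_in_quartet=1 acc=0x16 bytes_emitted=3
After char 5 ('N'=13): chars_in_quartet=2 acc=0x58D bytes_emitted=3
After char 6 ('l'=37): chars_in_quartet=3 acc=0x16365 bytes_emitted=3
After char 7 ('g'=32): chars_in_quartet=4 acc=0x58D960 -> emit 58 D9 60, reset; bytes_emitted=6
After char 8 ('e'=30): chars_in_quartet=1 acc=0x1E bytes_emitted=6
After char 9 ('R'=17): chars_in_quartet=2 acc=0x791 bytes_emitted=6
After char 10 ('r'=43): chars_in_quartet=3 acc=0x1E46B bytes_emitted=6
After char 11 ('M'=12): chars_in_quartet=4 acc=0x791ACC -> emit 79 1A CC, reset; bytes_emitted=9
After char 12 ('V'=21): chars_in_quartet=1 acc=0x15 bytes_emitted=9
After char 13 ('g'=32): chars_in_quartet=2 acc=0x560 bytes_emitted=9
Padding '==': partial quartet acc=0x560 -> emit 56; bytes_emitted=10

Answer: C7 B9 F7 58 D9 60 79 1A CC 56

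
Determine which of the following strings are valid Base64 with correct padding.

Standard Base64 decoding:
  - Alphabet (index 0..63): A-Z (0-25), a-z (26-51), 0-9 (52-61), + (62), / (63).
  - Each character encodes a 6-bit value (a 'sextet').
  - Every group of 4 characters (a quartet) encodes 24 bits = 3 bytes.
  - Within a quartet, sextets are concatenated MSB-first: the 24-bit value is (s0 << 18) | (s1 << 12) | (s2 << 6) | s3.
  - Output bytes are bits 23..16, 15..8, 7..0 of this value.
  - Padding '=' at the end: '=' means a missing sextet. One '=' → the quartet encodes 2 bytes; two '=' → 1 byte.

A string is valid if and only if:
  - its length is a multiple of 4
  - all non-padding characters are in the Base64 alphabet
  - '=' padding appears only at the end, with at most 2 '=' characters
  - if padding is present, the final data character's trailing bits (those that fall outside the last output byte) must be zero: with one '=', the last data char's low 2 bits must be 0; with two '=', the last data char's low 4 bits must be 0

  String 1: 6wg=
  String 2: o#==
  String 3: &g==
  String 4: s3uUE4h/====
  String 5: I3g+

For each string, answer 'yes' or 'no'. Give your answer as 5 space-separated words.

String 1: '6wg=' → valid
String 2: 'o#==' → invalid (bad char(s): ['#'])
String 3: '&g==' → invalid (bad char(s): ['&'])
String 4: 's3uUE4h/====' → invalid (4 pad chars (max 2))
String 5: 'I3g+' → valid

Answer: yes no no no yes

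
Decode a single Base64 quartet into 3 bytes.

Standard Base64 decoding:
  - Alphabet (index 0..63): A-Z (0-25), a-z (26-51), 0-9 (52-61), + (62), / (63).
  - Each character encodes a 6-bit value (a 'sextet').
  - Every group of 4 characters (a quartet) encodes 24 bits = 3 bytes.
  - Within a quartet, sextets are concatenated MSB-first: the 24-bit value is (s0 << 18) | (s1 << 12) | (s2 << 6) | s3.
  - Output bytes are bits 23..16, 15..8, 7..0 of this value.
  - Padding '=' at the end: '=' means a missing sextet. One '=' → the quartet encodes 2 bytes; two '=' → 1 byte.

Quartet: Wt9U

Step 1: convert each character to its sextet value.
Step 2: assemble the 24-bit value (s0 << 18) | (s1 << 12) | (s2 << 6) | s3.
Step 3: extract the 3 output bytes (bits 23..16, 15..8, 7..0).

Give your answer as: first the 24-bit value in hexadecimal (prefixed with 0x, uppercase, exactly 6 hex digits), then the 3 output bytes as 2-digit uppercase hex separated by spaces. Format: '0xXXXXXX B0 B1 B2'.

Answer: 0x5ADF54 5A DF 54

Derivation:
Sextets: W=22, t=45, 9=61, U=20
24-bit: (22<<18) | (45<<12) | (61<<6) | 20
      = 0x580000 | 0x02D000 | 0x000F40 | 0x000014
      = 0x5ADF54
Bytes: (v>>16)&0xFF=5A, (v>>8)&0xFF=DF, v&0xFF=54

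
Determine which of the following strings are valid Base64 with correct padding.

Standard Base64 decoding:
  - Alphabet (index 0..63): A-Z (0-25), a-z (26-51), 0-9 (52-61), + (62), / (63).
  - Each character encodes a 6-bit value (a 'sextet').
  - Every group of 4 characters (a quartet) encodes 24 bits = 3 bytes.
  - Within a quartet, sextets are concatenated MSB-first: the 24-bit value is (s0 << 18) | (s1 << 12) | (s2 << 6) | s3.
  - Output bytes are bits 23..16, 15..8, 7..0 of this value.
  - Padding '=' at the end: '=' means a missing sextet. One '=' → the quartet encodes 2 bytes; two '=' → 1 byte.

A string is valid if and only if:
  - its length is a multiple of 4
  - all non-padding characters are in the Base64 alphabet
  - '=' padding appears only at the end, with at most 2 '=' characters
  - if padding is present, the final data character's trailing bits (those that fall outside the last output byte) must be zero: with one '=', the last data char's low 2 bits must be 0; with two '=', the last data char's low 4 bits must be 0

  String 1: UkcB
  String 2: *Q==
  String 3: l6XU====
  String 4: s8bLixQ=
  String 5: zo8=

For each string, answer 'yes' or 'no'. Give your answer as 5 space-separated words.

Answer: yes no no yes yes

Derivation:
String 1: 'UkcB' → valid
String 2: '*Q==' → invalid (bad char(s): ['*'])
String 3: 'l6XU====' → invalid (4 pad chars (max 2))
String 4: 's8bLixQ=' → valid
String 5: 'zo8=' → valid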